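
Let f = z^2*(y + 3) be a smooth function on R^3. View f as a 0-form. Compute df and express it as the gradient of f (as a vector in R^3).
df = (0) dx + (z^2) dy + (2*z*(y + 3)) dz; grad f = (0, z^2, 2*z*(y + 3))

For a 0-form f, d f = (∂f/∂x) dx + (∂f/∂y) dy + (∂f/∂z) dz. The components of the vector representation are exactly the entries of grad f in Cartesian coordinates:
  ∂f/∂x = 0
  ∂f/∂y = z^2
  ∂f/∂z = 2*z*(y + 3).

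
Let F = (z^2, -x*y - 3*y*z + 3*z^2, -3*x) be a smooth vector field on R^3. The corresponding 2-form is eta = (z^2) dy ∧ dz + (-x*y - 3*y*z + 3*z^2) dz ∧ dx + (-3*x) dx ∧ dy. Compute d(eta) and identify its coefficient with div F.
d(eta) = (-x - 3*z) dx ∧ dy ∧ dz; div F = -x - 3*z

For a 2-form in R^3 of the form above, applying d gives a 3-form with coefficient ∂P/∂x + ∂Q/∂y + ∂R/∂z:
  ∂P/∂x = 0
  ∂Q/∂y = -x - 3*z
  ∂R/∂z = 0
Sum = -x - 3*z, which is exactly div F.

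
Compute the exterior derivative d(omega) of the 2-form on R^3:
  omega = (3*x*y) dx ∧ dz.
d(omega) = (-3*x) dx ∧ dy ∧ dz

For a 2-form omega = sum_{i<j} g_{ij} dx_i ∧ dx_j, the exterior derivative is
  d(omega) = sum_{i<j} d(g_{ij}) ∧ dx_i ∧ dx_j = sum_{i<j, k} (∂g_{ij}/∂x_k) dx_k ∧ dx_i ∧ dx_j.
Expand each term, using dx_k ∧ dx_i ∧ dx_j = sgn(permutation) dx_{(a)} ∧ dx_{(b)} ∧ dx_{(c)} with (a < b < c) sorted:
  d(3*x*y) includes (∂/∂y)(3*x*y) dy = (3*x) dy, which multiplied by dx ∧ dz gives (-3*x) dx ∧ dy ∧ dz
Collecting like 3-forms: d(omega) = (-3*x) dx ∧ dy ∧ dz.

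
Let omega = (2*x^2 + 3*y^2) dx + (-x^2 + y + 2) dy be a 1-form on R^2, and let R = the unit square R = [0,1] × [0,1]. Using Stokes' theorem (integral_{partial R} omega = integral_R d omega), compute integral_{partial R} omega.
integral_(partial R) omega = -4

Stokes: integral_partial_R omega = integral_R d omega with d omega = (∂Q/∂x - ∂P/∂y) dx ∧ dy.
  ∂Q/∂x = -2*x
  ∂P/∂y = 6*y
  integrand = ∂Q/∂x - ∂P/∂y = -2*x - 6*y.
Integrating over R: integral_0^1 integral_0^1 (-2*x - 6*y) dx dy = -4.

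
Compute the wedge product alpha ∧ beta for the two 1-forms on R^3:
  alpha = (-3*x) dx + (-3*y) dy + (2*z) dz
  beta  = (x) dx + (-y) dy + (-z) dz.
alpha ∧ beta = (6*x*y) dx ∧ dy + (x*z) dx ∧ dz + (5*y*z) dy ∧ dz

Distribute the wedge, using dx_i ∧ dx_j = -dx_j ∧ dx_i and dx_i ∧ dx_i = 0. For each pair (i, j) with i < j, the coefficient of dx_i ∧ dx_j in alpha ∧ beta is (alpha_i * beta_j - alpha_j * beta_i). Collecting: alpha ∧ beta = (6*x*y) dx ∧ dy + (x*z) dx ∧ dz + (5*y*z) dy ∧ dz.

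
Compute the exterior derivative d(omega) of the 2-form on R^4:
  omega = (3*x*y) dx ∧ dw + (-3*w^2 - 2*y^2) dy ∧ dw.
d(omega) = (-3*x) dx ∧ dy ∧ dw

For a 2-form omega = sum_{i<j} g_{ij} dx_i ∧ dx_j, the exterior derivative is
  d(omega) = sum_{i<j} d(g_{ij}) ∧ dx_i ∧ dx_j = sum_{i<j, k} (∂g_{ij}/∂x_k) dx_k ∧ dx_i ∧ dx_j.
Expand each term, using dx_k ∧ dx_i ∧ dx_j = sgn(permutation) dx_{(a)} ∧ dx_{(b)} ∧ dx_{(c)} with (a < b < c) sorted:
  d(3*x*y) includes (∂/∂y)(3*x*y) dy = (3*x) dy, which multiplied by dx ∧ dw gives (-3*x) dx ∧ dy ∧ dw
Collecting like 3-forms: d(omega) = (-3*x) dx ∧ dy ∧ dw.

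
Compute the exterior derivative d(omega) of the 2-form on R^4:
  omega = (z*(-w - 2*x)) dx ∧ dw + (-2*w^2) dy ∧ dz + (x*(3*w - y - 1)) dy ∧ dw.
d(omega) = (w + 2*x) dx ∧ dz ∧ dw + (-4*w) dy ∧ dz ∧ dw + (3*w - y - 1) dx ∧ dy ∧ dw

For a 2-form omega = sum_{i<j} g_{ij} dx_i ∧ dx_j, the exterior derivative is
  d(omega) = sum_{i<j} d(g_{ij}) ∧ dx_i ∧ dx_j = sum_{i<j, k} (∂g_{ij}/∂x_k) dx_k ∧ dx_i ∧ dx_j.
Expand each term, using dx_k ∧ dx_i ∧ dx_j = sgn(permutation) dx_{(a)} ∧ dx_{(b)} ∧ dx_{(c)} with (a < b < c) sorted:
  d(z*(-w - 2*x)) includes (∂/∂z)(z*(-w - 2*x)) dz = (-w - 2*x) dz, which multiplied by dx ∧ dw gives (w + 2*x) dx ∧ dz ∧ dw
  d(-2*w^2) includes (∂/∂w)(-2*w^2) dw = (-4*w) dw, which multiplied by dy ∧ dz gives (-4*w) dy ∧ dz ∧ dw
  d(x*(3*w - y - 1)) includes (∂/∂x)(x*(3*w - y - 1)) dx = (3*w - y - 1) dx, which multiplied by dy ∧ dw gives (3*w - y - 1) dx ∧ dy ∧ dw
Collecting like 3-forms: d(omega) = (w + 2*x) dx ∧ dz ∧ dw + (-4*w) dy ∧ dz ∧ dw + (3*w - y - 1) dx ∧ dy ∧ dw.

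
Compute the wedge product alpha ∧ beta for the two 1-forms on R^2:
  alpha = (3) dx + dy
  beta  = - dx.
alpha ∧ beta = (1) dx ∧ dy

Distribute the wedge, using dx_i ∧ dx_j = -dx_j ∧ dx_i and dx_i ∧ dx_i = 0. For each pair (i, j) with i < j, the coefficient of dx_i ∧ dx_j in alpha ∧ beta is (alpha_i * beta_j - alpha_j * beta_i). Collecting: alpha ∧ beta = (1) dx ∧ dy.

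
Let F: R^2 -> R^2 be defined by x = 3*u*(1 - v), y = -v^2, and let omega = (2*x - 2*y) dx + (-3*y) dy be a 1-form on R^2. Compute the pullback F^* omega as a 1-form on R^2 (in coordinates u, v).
F^* omega = (18*u*v^2 - 36*u*v + 18*u - 6*v^3 + 6*v^2) du + (18*u^2*v - 18*u^2 - 6*u*v^2 - 6*v^3) dv

Using F^*(f dg) = (f ∘ F) d(g ∘ F), substitute each coordinate x_i by F_i(u, v) in f_i, and replace dx_i by d F_i = (∂F_i/∂u) du + (∂F_i/∂v) dv.
  For the x component: f_1(F) = -6*u*v + 6*u + 2*v^2; d F_1 = (3 - 3*v) du + (-3*u) dv
  For the y component: f_2(F) = 3*v^2; d F_2 = (0) du + (-2*v) dv
Combining and collecting du, dv coefficients:
  coeff of du: 18*u*v^2 - 36*u*v + 18*u - 6*v^3 + 6*v^2
  coeff of dv: 18*u^2*v - 18*u^2 - 6*u*v^2 - 6*v^3
F^* omega = (18*u*v^2 - 36*u*v + 18*u - 6*v^3 + 6*v^2) du + (18*u^2*v - 18*u^2 - 6*u*v^2 - 6*v^3) dv.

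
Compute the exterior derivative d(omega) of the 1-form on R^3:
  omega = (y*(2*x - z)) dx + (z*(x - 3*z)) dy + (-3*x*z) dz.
d(omega) = (-2*x + 2*z) dx ∧ dy + (y - 3*z) dx ∧ dz + (-x + 6*z) dy ∧ dz

For a 1-form omega = sum_i f_i dx_i, the exterior derivative is
  d(omega) = sum_{i < j} (∂f_j/∂x_i - ∂f_i/∂x_j) dx_i ∧ dx_j.
  coefficient of dx ∧ dy: ∂f_2/∂x - ∂f_1/∂y = ∂(z*(x - 3*z))/∂x - ∂(y*(2*x - z))/∂y = -2*x + 2*z
  coefficient of dx ∧ dz: ∂f_3/∂x - ∂f_1/∂z = ∂(-3*x*z)/∂x - ∂(y*(2*x - z))/∂z = y - 3*z
  coefficient of dy ∧ dz: ∂f_3/∂y - ∂f_2/∂z = ∂(-3*x*z)/∂y - ∂(z*(x - 3*z))/∂z = -x + 6*z
Assembling: d(omega) = (-2*x + 2*z) dx ∧ dy + (y - 3*z) dx ∧ dz + (-x + 6*z) dy ∧ dz.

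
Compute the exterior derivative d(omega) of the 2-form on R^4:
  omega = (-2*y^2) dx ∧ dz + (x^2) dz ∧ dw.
d(omega) = (4*y) dx ∧ dy ∧ dz + (2*x) dx ∧ dz ∧ dw

For a 2-form omega = sum_{i<j} g_{ij} dx_i ∧ dx_j, the exterior derivative is
  d(omega) = sum_{i<j} d(g_{ij}) ∧ dx_i ∧ dx_j = sum_{i<j, k} (∂g_{ij}/∂x_k) dx_k ∧ dx_i ∧ dx_j.
Expand each term, using dx_k ∧ dx_i ∧ dx_j = sgn(permutation) dx_{(a)} ∧ dx_{(b)} ∧ dx_{(c)} with (a < b < c) sorted:
  d(-2*y^2) includes (∂/∂y)(-2*y^2) dy = (-4*y) dy, which multiplied by dx ∧ dz gives (4*y) dx ∧ dy ∧ dz
  d(x^2) includes (∂/∂x)(x^2) dx = (2*x) dx, which multiplied by dz ∧ dw gives (2*x) dx ∧ dz ∧ dw
Collecting like 3-forms: d(omega) = (4*y) dx ∧ dy ∧ dz + (2*x) dx ∧ dz ∧ dw.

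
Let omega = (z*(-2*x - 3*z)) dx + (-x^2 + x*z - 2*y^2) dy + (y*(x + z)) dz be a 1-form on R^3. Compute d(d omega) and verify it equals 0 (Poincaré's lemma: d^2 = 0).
d(d omega) = 0

Step 1: d omega = sum_{i<j} (∂f_j/∂x_i - ∂f_i/∂x_j) dx_i ∧ dx_j:
  coeff of dx ∧ dy: -2*x + z
  coeff of dx ∧ dz: 2*x + y + 6*z
  coeff of dy ∧ dz: z
Step 2: Apply d again to each 2-form coefficient. The only possible 3-form in R^3 is dx ∧ dy ∧ dz, with coefficient
  ∂(coeff of dy∧dz)/∂x - ∂(coeff of dx∧dz)/∂y + ∂(coeff of dx∧dy)/∂z
  = ∂/∂x (z) - ∂/∂y (2*x + y + 6*z) + ∂/∂z (-2*x + z).
Each of these terms simplifies to sums of mixed partials that cancel in pairs. The result is 0 (by equality of mixed partials for smooth functions — Schwarz / Clairaut).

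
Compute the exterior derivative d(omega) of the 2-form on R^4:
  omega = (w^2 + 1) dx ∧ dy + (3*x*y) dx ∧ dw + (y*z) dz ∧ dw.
d(omega) = (2*w - 3*x) dx ∧ dy ∧ dw + (z) dy ∧ dz ∧ dw

For a 2-form omega = sum_{i<j} g_{ij} dx_i ∧ dx_j, the exterior derivative is
  d(omega) = sum_{i<j} d(g_{ij}) ∧ dx_i ∧ dx_j = sum_{i<j, k} (∂g_{ij}/∂x_k) dx_k ∧ dx_i ∧ dx_j.
Expand each term, using dx_k ∧ dx_i ∧ dx_j = sgn(permutation) dx_{(a)} ∧ dx_{(b)} ∧ dx_{(c)} with (a < b < c) sorted:
  d(w^2 + 1) includes (∂/∂w)(w^2 + 1) dw = (2*w) dw, which multiplied by dx ∧ dy gives (2*w) dx ∧ dy ∧ dw
  d(3*x*y) includes (∂/∂y)(3*x*y) dy = (3*x) dy, which multiplied by dx ∧ dw gives (-3*x) dx ∧ dy ∧ dw
  d(y*z) includes (∂/∂y)(y*z) dy = (z) dy, which multiplied by dz ∧ dw gives (z) dy ∧ dz ∧ dw
Collecting like 3-forms: d(omega) = (2*w - 3*x) dx ∧ dy ∧ dw + (z) dy ∧ dz ∧ dw.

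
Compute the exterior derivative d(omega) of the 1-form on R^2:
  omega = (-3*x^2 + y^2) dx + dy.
d(omega) = (-2*y) dx ∧ dy

For a 1-form omega = sum_i f_i dx_i, the exterior derivative is
  d(omega) = sum_{i < j} (∂f_j/∂x_i - ∂f_i/∂x_j) dx_i ∧ dx_j.
  coefficient of dx ∧ dy: ∂f_2/∂x - ∂f_1/∂y = ∂(1)/∂x - ∂(-3*x^2 + y^2)/∂y = -2*y
Assembling: d(omega) = (-2*y) dx ∧ dy.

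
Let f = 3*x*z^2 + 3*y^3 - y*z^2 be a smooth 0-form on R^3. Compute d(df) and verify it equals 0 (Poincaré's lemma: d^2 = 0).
d(df) = 0

Step 1: df = sum_i (∂f/∂x_i) dx_i = (3*z^2) dx + (9*y^2 - z^2) dy + (2*z*(3*x - y)) dz.
Step 2: Apply d again. Using the 1-form formula, the coefficient of dx ∧ dy in d(df) is ∂^2 f/∂x ∂y - ∂^2 f/∂y ∂x = (0) - (0) = 0 (equality of mixed partials for smooth f).
Similarly for dx ∧ dz and dy ∧ dz — all coefficients vanish. So d(df) = 0.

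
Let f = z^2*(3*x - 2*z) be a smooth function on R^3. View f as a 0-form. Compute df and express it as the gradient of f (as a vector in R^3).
df = (3*z^2) dx + (0) dy + (6*z*(x - z)) dz; grad f = (3*z^2, 0, 6*z*(x - z))

For a 0-form f, d f = (∂f/∂x) dx + (∂f/∂y) dy + (∂f/∂z) dz. The components of the vector representation are exactly the entries of grad f in Cartesian coordinates:
  ∂f/∂x = 3*z^2
  ∂f/∂y = 0
  ∂f/∂z = 6*z*(x - z).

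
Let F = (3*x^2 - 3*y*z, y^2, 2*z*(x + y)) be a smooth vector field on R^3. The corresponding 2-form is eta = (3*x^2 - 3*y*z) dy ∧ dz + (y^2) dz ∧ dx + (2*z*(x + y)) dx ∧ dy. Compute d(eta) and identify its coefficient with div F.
d(eta) = (8*x + 4*y) dx ∧ dy ∧ dz; div F = 8*x + 4*y

For a 2-form in R^3 of the form above, applying d gives a 3-form with coefficient ∂P/∂x + ∂Q/∂y + ∂R/∂z:
  ∂P/∂x = 6*x
  ∂Q/∂y = 2*y
  ∂R/∂z = 2*x + 2*y
Sum = 8*x + 4*y, which is exactly div F.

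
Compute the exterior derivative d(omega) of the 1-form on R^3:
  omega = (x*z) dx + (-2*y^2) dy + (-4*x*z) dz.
d(omega) = (-x - 4*z) dx ∧ dz

For a 1-form omega = sum_i f_i dx_i, the exterior derivative is
  d(omega) = sum_{i < j} (∂f_j/∂x_i - ∂f_i/∂x_j) dx_i ∧ dx_j.
  coefficient of dx ∧ dz: ∂f_3/∂x - ∂f_1/∂z = ∂(-4*x*z)/∂x - ∂(x*z)/∂z = -x - 4*z
Assembling: d(omega) = (-x - 4*z) dx ∧ dz.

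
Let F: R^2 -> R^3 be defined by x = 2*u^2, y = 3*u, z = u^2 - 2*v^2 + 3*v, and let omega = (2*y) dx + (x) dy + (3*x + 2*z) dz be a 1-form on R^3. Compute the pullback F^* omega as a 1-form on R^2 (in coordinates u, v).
F^* omega = (2*u*(8*u^2 + 15*u - 4*v^2 + 6*v)) du + (-32*u^2*v + 24*u^2 + 16*v^3 - 36*v^2 + 18*v) dv

Using F^*(f dg) = (f ∘ F) d(g ∘ F), substitute each coordinate x_i by F_i(u, v) in f_i, and replace dx_i by d F_i = (∂F_i/∂u) du + (∂F_i/∂v) dv.
  For the x component: f_1(F) = 6*u; d F_1 = (4*u) du + (0) dv
  For the y component: f_2(F) = 2*u^2; d F_2 = (3) du + (0) dv
  For the z component: f_3(F) = 8*u^2 - 4*v^2 + 6*v; d F_3 = (2*u) du + (3 - 4*v) dv
Combining and collecting du, dv coefficients:
  coeff of du: 2*u*(8*u^2 + 15*u - 4*v^2 + 6*v)
  coeff of dv: -32*u^2*v + 24*u^2 + 16*v^3 - 36*v^2 + 18*v
F^* omega = (2*u*(8*u^2 + 15*u - 4*v^2 + 6*v)) du + (-32*u^2*v + 24*u^2 + 16*v^3 - 36*v^2 + 18*v) dv.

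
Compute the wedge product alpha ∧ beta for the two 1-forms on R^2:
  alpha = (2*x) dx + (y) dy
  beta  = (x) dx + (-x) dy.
alpha ∧ beta = (-x*(2*x + y)) dx ∧ dy

Distribute the wedge, using dx_i ∧ dx_j = -dx_j ∧ dx_i and dx_i ∧ dx_i = 0. For each pair (i, j) with i < j, the coefficient of dx_i ∧ dx_j in alpha ∧ beta is (alpha_i * beta_j - alpha_j * beta_i). Collecting: alpha ∧ beta = (-x*(2*x + y)) dx ∧ dy.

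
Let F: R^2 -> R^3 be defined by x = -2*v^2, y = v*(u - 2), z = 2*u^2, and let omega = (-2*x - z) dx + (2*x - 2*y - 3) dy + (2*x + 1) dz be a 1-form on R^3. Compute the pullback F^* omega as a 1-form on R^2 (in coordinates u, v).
F^* omega = (-18*u*v^2 + 4*u - 4*v^3 + 4*v^2 - 3*v) du + (6*u^2*v - 4*u*v^2 + 8*u*v - 3*u - 16*v^3 + 8*v^2 - 8*v + 6) dv

Using F^*(f dg) = (f ∘ F) d(g ∘ F), substitute each coordinate x_i by F_i(u, v) in f_i, and replace dx_i by d F_i = (∂F_i/∂u) du + (∂F_i/∂v) dv.
  For the x component: f_1(F) = -2*u^2 + 4*v^2; d F_1 = (0) du + (-4*v) dv
  For the y component: f_2(F) = -2*u*v - 4*v^2 + 4*v - 3; d F_2 = (v) du + (u - 2) dv
  For the z component: f_3(F) = 1 - 4*v^2; d F_3 = (4*u) du + (0) dv
Combining and collecting du, dv coefficients:
  coeff of du: -18*u*v^2 + 4*u - 4*v^3 + 4*v^2 - 3*v
  coeff of dv: 6*u^2*v - 4*u*v^2 + 8*u*v - 3*u - 16*v^3 + 8*v^2 - 8*v + 6
F^* omega = (-18*u*v^2 + 4*u - 4*v^3 + 4*v^2 - 3*v) du + (6*u^2*v - 4*u*v^2 + 8*u*v - 3*u - 16*v^3 + 8*v^2 - 8*v + 6) dv.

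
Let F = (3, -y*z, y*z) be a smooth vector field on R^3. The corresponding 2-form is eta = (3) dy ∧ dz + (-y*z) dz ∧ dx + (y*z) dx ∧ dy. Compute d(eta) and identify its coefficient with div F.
d(eta) = (y - z) dx ∧ dy ∧ dz; div F = y - z

For a 2-form in R^3 of the form above, applying d gives a 3-form with coefficient ∂P/∂x + ∂Q/∂y + ∂R/∂z:
  ∂P/∂x = 0
  ∂Q/∂y = -z
  ∂R/∂z = y
Sum = y - z, which is exactly div F.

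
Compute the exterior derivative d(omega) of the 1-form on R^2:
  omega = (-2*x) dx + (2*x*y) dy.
d(omega) = (2*y) dx ∧ dy

For a 1-form omega = sum_i f_i dx_i, the exterior derivative is
  d(omega) = sum_{i < j} (∂f_j/∂x_i - ∂f_i/∂x_j) dx_i ∧ dx_j.
  coefficient of dx ∧ dy: ∂f_2/∂x - ∂f_1/∂y = ∂(2*x*y)/∂x - ∂(-2*x)/∂y = 2*y
Assembling: d(omega) = (2*y) dx ∧ dy.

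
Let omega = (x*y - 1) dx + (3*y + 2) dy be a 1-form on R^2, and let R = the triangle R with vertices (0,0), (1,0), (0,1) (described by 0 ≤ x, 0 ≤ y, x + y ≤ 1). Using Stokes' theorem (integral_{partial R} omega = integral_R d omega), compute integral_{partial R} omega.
integral_(partial R) omega = -1/6

Stokes: integral_partial_R omega = integral_R d omega with d omega = (∂Q/∂x - ∂P/∂y) dx ∧ dy.
  ∂Q/∂x = 0
  ∂P/∂y = x
  integrand = ∂Q/∂x - ∂P/∂y = -x.
Integrating over R: integral_0^1 integral_0^{1-x} (-x) dy dx = -1/6.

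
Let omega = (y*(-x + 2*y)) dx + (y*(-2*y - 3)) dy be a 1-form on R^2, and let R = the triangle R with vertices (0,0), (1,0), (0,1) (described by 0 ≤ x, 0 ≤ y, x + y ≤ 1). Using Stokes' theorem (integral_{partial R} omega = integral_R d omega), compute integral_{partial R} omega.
integral_(partial R) omega = -1/2

Stokes: integral_partial_R omega = integral_R d omega with d omega = (∂Q/∂x - ∂P/∂y) dx ∧ dy.
  ∂Q/∂x = 0
  ∂P/∂y = -x + 4*y
  integrand = ∂Q/∂x - ∂P/∂y = x - 4*y.
Integrating over R: integral_0^1 integral_0^{1-x} (x - 4*y) dy dx = -1/2.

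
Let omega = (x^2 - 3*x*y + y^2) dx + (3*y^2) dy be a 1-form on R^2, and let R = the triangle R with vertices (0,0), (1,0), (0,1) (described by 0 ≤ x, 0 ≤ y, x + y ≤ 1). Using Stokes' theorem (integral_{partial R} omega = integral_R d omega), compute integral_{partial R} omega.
integral_(partial R) omega = 1/6

Stokes: integral_partial_R omega = integral_R d omega with d omega = (∂Q/∂x - ∂P/∂y) dx ∧ dy.
  ∂Q/∂x = 0
  ∂P/∂y = -3*x + 2*y
  integrand = ∂Q/∂x - ∂P/∂y = 3*x - 2*y.
Integrating over R: integral_0^1 integral_0^{1-x} (3*x - 2*y) dy dx = 1/6.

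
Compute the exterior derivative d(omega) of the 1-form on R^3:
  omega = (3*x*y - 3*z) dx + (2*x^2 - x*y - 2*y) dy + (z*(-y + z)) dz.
d(omega) = (x - y) dx ∧ dy + (3) dx ∧ dz + (-z) dy ∧ dz

For a 1-form omega = sum_i f_i dx_i, the exterior derivative is
  d(omega) = sum_{i < j} (∂f_j/∂x_i - ∂f_i/∂x_j) dx_i ∧ dx_j.
  coefficient of dx ∧ dy: ∂f_2/∂x - ∂f_1/∂y = ∂(2*x^2 - x*y - 2*y)/∂x - ∂(3*x*y - 3*z)/∂y = x - y
  coefficient of dx ∧ dz: ∂f_3/∂x - ∂f_1/∂z = ∂(z*(-y + z))/∂x - ∂(3*x*y - 3*z)/∂z = 3
  coefficient of dy ∧ dz: ∂f_3/∂y - ∂f_2/∂z = ∂(z*(-y + z))/∂y - ∂(2*x^2 - x*y - 2*y)/∂z = -z
Assembling: d(omega) = (x - y) dx ∧ dy + (3) dx ∧ dz + (-z) dy ∧ dz.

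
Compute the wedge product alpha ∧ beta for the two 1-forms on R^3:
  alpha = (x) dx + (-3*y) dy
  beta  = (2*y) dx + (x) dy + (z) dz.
alpha ∧ beta = (x^2 + 6*y^2) dx ∧ dy + (x*z) dx ∧ dz + (-3*y*z) dy ∧ dz

Distribute the wedge, using dx_i ∧ dx_j = -dx_j ∧ dx_i and dx_i ∧ dx_i = 0. For each pair (i, j) with i < j, the coefficient of dx_i ∧ dx_j in alpha ∧ beta is (alpha_i * beta_j - alpha_j * beta_i). Collecting: alpha ∧ beta = (x^2 + 6*y^2) dx ∧ dy + (x*z) dx ∧ dz + (-3*y*z) dy ∧ dz.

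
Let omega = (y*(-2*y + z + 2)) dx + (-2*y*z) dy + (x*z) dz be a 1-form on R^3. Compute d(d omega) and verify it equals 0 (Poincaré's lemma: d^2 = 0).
d(d omega) = 0

Step 1: d omega = sum_{i<j} (∂f_j/∂x_i - ∂f_i/∂x_j) dx_i ∧ dx_j:
  coeff of dx ∧ dy: 4*y - z - 2
  coeff of dx ∧ dz: -y + z
  coeff of dy ∧ dz: 2*y
Step 2: Apply d again to each 2-form coefficient. The only possible 3-form in R^3 is dx ∧ dy ∧ dz, with coefficient
  ∂(coeff of dy∧dz)/∂x - ∂(coeff of dx∧dz)/∂y + ∂(coeff of dx∧dy)/∂z
  = ∂/∂x (2*y) - ∂/∂y (-y + z) + ∂/∂z (4*y - z - 2).
Each of these terms simplifies to sums of mixed partials that cancel in pairs. The result is 0 (by equality of mixed partials for smooth functions — Schwarz / Clairaut).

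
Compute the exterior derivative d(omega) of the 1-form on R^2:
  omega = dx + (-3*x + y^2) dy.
d(omega) = (-3) dx ∧ dy

For a 1-form omega = sum_i f_i dx_i, the exterior derivative is
  d(omega) = sum_{i < j} (∂f_j/∂x_i - ∂f_i/∂x_j) dx_i ∧ dx_j.
  coefficient of dx ∧ dy: ∂f_2/∂x - ∂f_1/∂y = ∂(-3*x + y^2)/∂x - ∂(1)/∂y = -3
Assembling: d(omega) = (-3) dx ∧ dy.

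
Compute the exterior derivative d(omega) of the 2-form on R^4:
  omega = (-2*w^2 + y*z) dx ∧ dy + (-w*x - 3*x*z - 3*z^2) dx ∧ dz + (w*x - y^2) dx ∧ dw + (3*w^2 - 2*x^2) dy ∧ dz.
d(omega) = (-4*x + y) dx ∧ dy ∧ dz + (-4*w + 2*y) dx ∧ dy ∧ dw + (-x) dx ∧ dz ∧ dw + (6*w) dy ∧ dz ∧ dw

For a 2-form omega = sum_{i<j} g_{ij} dx_i ∧ dx_j, the exterior derivative is
  d(omega) = sum_{i<j} d(g_{ij}) ∧ dx_i ∧ dx_j = sum_{i<j, k} (∂g_{ij}/∂x_k) dx_k ∧ dx_i ∧ dx_j.
Expand each term, using dx_k ∧ dx_i ∧ dx_j = sgn(permutation) dx_{(a)} ∧ dx_{(b)} ∧ dx_{(c)} with (a < b < c) sorted:
  d(-2*w^2 + y*z) includes (∂/∂z)(-2*w^2 + y*z) dz = (y) dz, which multiplied by dx ∧ dy gives (y) dx ∧ dy ∧ dz
  d(-2*w^2 + y*z) includes (∂/∂w)(-2*w^2 + y*z) dw = (-4*w) dw, which multiplied by dx ∧ dy gives (-4*w) dx ∧ dy ∧ dw
  d(-w*x - 3*x*z - 3*z^2) includes (∂/∂w)(-w*x - 3*x*z - 3*z^2) dw = (-x) dw, which multiplied by dx ∧ dz gives (-x) dx ∧ dz ∧ dw
  d(w*x - y^2) includes (∂/∂y)(w*x - y^2) dy = (-2*y) dy, which multiplied by dx ∧ dw gives (2*y) dx ∧ dy ∧ dw
  d(3*w^2 - 2*x^2) includes (∂/∂x)(3*w^2 - 2*x^2) dx = (-4*x) dx, which multiplied by dy ∧ dz gives (-4*x) dx ∧ dy ∧ dz
  d(3*w^2 - 2*x^2) includes (∂/∂w)(3*w^2 - 2*x^2) dw = (6*w) dw, which multiplied by dy ∧ dz gives (6*w) dy ∧ dz ∧ dw
Collecting like 3-forms: d(omega) = (-4*x + y) dx ∧ dy ∧ dz + (-4*w + 2*y) dx ∧ dy ∧ dw + (-x) dx ∧ dz ∧ dw + (6*w) dy ∧ dz ∧ dw.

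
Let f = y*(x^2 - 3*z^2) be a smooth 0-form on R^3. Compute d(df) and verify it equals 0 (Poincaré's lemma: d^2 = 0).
d(df) = 0

Step 1: df = sum_i (∂f/∂x_i) dx_i = (2*x*y) dx + (x^2 - 3*z^2) dy + (-6*y*z) dz.
Step 2: Apply d again. Using the 1-form formula, the coefficient of dx ∧ dy in d(df) is ∂^2 f/∂x ∂y - ∂^2 f/∂y ∂x = (2*x) - (2*x) = 0 (equality of mixed partials for smooth f).
Similarly for dx ∧ dz and dy ∧ dz — all coefficients vanish. So d(df) = 0.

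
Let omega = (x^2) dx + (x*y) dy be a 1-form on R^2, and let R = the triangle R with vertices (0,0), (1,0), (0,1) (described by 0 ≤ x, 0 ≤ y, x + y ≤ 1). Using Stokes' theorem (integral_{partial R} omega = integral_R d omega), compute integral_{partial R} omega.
integral_(partial R) omega = 1/6

Stokes: integral_partial_R omega = integral_R d omega with d omega = (∂Q/∂x - ∂P/∂y) dx ∧ dy.
  ∂Q/∂x = y
  ∂P/∂y = 0
  integrand = ∂Q/∂x - ∂P/∂y = y.
Integrating over R: integral_0^1 integral_0^{1-x} (y) dy dx = 1/6.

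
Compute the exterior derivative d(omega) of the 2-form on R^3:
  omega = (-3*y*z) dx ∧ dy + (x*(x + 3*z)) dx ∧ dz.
d(omega) = (-3*y) dx ∧ dy ∧ dz

For a 2-form omega = sum_{i<j} g_{ij} dx_i ∧ dx_j, the exterior derivative is
  d(omega) = sum_{i<j} d(g_{ij}) ∧ dx_i ∧ dx_j = sum_{i<j, k} (∂g_{ij}/∂x_k) dx_k ∧ dx_i ∧ dx_j.
Expand each term, using dx_k ∧ dx_i ∧ dx_j = sgn(permutation) dx_{(a)} ∧ dx_{(b)} ∧ dx_{(c)} with (a < b < c) sorted:
  d(-3*y*z) includes (∂/∂z)(-3*y*z) dz = (-3*y) dz, which multiplied by dx ∧ dy gives (-3*y) dx ∧ dy ∧ dz
Collecting like 3-forms: d(omega) = (-3*y) dx ∧ dy ∧ dz.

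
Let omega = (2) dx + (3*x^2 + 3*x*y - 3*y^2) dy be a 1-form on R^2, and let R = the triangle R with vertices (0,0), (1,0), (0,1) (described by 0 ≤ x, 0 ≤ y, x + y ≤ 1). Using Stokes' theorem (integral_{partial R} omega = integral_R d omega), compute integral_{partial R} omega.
integral_(partial R) omega = 3/2

Stokes: integral_partial_R omega = integral_R d omega with d omega = (∂Q/∂x - ∂P/∂y) dx ∧ dy.
  ∂Q/∂x = 6*x + 3*y
  ∂P/∂y = 0
  integrand = ∂Q/∂x - ∂P/∂y = 6*x + 3*y.
Integrating over R: integral_0^1 integral_0^{1-x} (6*x + 3*y) dy dx = 3/2.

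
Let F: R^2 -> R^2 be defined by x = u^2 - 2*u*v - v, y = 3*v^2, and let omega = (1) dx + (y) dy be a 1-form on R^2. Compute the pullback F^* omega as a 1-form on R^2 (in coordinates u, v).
F^* omega = (2*u - 2*v) du + (-2*u + 18*v^3 - 1) dv

Using F^*(f dg) = (f ∘ F) d(g ∘ F), substitute each coordinate x_i by F_i(u, v) in f_i, and replace dx_i by d F_i = (∂F_i/∂u) du + (∂F_i/∂v) dv.
  For the x component: f_1(F) = 1; d F_1 = (2*u - 2*v) du + (-2*u - 1) dv
  For the y component: f_2(F) = 3*v^2; d F_2 = (0) du + (6*v) dv
Combining and collecting du, dv coefficients:
  coeff of du: 2*u - 2*v
  coeff of dv: -2*u + 18*v^3 - 1
F^* omega = (2*u - 2*v) du + (-2*u + 18*v^3 - 1) dv.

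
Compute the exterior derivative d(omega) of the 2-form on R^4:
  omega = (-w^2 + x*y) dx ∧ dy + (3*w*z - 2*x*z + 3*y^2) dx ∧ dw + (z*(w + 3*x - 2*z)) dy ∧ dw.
d(omega) = (-2*w - 6*y + 3*z) dx ∧ dy ∧ dw + (-3*w + 2*x) dx ∧ dz ∧ dw + (-w - 3*x + 4*z) dy ∧ dz ∧ dw

For a 2-form omega = sum_{i<j} g_{ij} dx_i ∧ dx_j, the exterior derivative is
  d(omega) = sum_{i<j} d(g_{ij}) ∧ dx_i ∧ dx_j = sum_{i<j, k} (∂g_{ij}/∂x_k) dx_k ∧ dx_i ∧ dx_j.
Expand each term, using dx_k ∧ dx_i ∧ dx_j = sgn(permutation) dx_{(a)} ∧ dx_{(b)} ∧ dx_{(c)} with (a < b < c) sorted:
  d(-w^2 + x*y) includes (∂/∂w)(-w^2 + x*y) dw = (-2*w) dw, which multiplied by dx ∧ dy gives (-2*w) dx ∧ dy ∧ dw
  d(3*w*z - 2*x*z + 3*y^2) includes (∂/∂y)(3*w*z - 2*x*z + 3*y^2) dy = (6*y) dy, which multiplied by dx ∧ dw gives (-6*y) dx ∧ dy ∧ dw
  d(3*w*z - 2*x*z + 3*y^2) includes (∂/∂z)(3*w*z - 2*x*z + 3*y^2) dz = (3*w - 2*x) dz, which multiplied by dx ∧ dw gives (-3*w + 2*x) dx ∧ dz ∧ dw
  d(z*(w + 3*x - 2*z)) includes (∂/∂x)(z*(w + 3*x - 2*z)) dx = (3*z) dx, which multiplied by dy ∧ dw gives (3*z) dx ∧ dy ∧ dw
  d(z*(w + 3*x - 2*z)) includes (∂/∂z)(z*(w + 3*x - 2*z)) dz = (w + 3*x - 4*z) dz, which multiplied by dy ∧ dw gives (-w - 3*x + 4*z) dy ∧ dz ∧ dw
Collecting like 3-forms: d(omega) = (-2*w - 6*y + 3*z) dx ∧ dy ∧ dw + (-3*w + 2*x) dx ∧ dz ∧ dw + (-w - 3*x + 4*z) dy ∧ dz ∧ dw.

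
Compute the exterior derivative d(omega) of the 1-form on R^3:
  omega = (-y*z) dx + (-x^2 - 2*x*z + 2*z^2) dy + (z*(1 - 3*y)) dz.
d(omega) = (-2*x - z) dx ∧ dy + (y) dx ∧ dz + (2*x - 7*z) dy ∧ dz

For a 1-form omega = sum_i f_i dx_i, the exterior derivative is
  d(omega) = sum_{i < j} (∂f_j/∂x_i - ∂f_i/∂x_j) dx_i ∧ dx_j.
  coefficient of dx ∧ dy: ∂f_2/∂x - ∂f_1/∂y = ∂(-x^2 - 2*x*z + 2*z^2)/∂x - ∂(-y*z)/∂y = -2*x - z
  coefficient of dx ∧ dz: ∂f_3/∂x - ∂f_1/∂z = ∂(z*(1 - 3*y))/∂x - ∂(-y*z)/∂z = y
  coefficient of dy ∧ dz: ∂f_3/∂y - ∂f_2/∂z = ∂(z*(1 - 3*y))/∂y - ∂(-x^2 - 2*x*z + 2*z^2)/∂z = 2*x - 7*z
Assembling: d(omega) = (-2*x - z) dx ∧ dy + (y) dx ∧ dz + (2*x - 7*z) dy ∧ dz.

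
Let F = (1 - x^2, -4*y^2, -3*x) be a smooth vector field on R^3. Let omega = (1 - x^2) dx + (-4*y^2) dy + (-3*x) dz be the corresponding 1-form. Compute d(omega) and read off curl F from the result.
d(omega) = (0) dy ∧ dz + (3) dz ∧ dx + (0) dx ∧ dy; curl F = (0, 3, 0)

d omega = sum_{i<j} (∂f_j/∂x_i - ∂f_i/∂x_j) dx_i ∧ dx_j. Under the identification (dy ∧ dz, dz ∧ dx, dx ∧ dy) ↔ (e_x, e_y, e_z), the coefficients are exactly the components of curl F. Compute:
  ∂R/∂y - ∂Q/∂z = (0) - (0) = 0
  ∂P/∂z - ∂R/∂x = (0) - (-3) = 3
  ∂Q/∂x - ∂P/∂y = (0) - (0) = 0.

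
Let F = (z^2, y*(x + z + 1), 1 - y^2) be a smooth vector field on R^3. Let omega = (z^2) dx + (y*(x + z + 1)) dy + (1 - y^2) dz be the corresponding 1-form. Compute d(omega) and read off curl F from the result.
d(omega) = (-3*y) dy ∧ dz + (2*z) dz ∧ dx + (y) dx ∧ dy; curl F = (-3*y, 2*z, y)

d omega = sum_{i<j} (∂f_j/∂x_i - ∂f_i/∂x_j) dx_i ∧ dx_j. Under the identification (dy ∧ dz, dz ∧ dx, dx ∧ dy) ↔ (e_x, e_y, e_z), the coefficients are exactly the components of curl F. Compute:
  ∂R/∂y - ∂Q/∂z = (-2*y) - (y) = -3*y
  ∂P/∂z - ∂R/∂x = (2*z) - (0) = 2*z
  ∂Q/∂x - ∂P/∂y = (y) - (0) = y.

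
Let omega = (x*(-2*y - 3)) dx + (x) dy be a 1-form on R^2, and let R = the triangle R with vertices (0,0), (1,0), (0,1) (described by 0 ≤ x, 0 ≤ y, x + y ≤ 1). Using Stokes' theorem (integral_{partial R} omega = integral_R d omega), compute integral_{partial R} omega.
integral_(partial R) omega = 5/6

Stokes: integral_partial_R omega = integral_R d omega with d omega = (∂Q/∂x - ∂P/∂y) dx ∧ dy.
  ∂Q/∂x = 1
  ∂P/∂y = -2*x
  integrand = ∂Q/∂x - ∂P/∂y = 2*x + 1.
Integrating over R: integral_0^1 integral_0^{1-x} (2*x + 1) dy dx = 5/6.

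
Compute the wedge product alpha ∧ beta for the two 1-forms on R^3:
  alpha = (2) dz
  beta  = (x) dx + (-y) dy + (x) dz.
alpha ∧ beta = (-2*x) dx ∧ dz + (2*y) dy ∧ dz

Distribute the wedge, using dx_i ∧ dx_j = -dx_j ∧ dx_i and dx_i ∧ dx_i = 0. For each pair (i, j) with i < j, the coefficient of dx_i ∧ dx_j in alpha ∧ beta is (alpha_i * beta_j - alpha_j * beta_i). Collecting: alpha ∧ beta = (-2*x) dx ∧ dz + (2*y) dy ∧ dz.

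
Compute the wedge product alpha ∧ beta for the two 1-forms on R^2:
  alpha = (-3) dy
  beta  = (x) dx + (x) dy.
alpha ∧ beta = (3*x) dx ∧ dy

Distribute the wedge, using dx_i ∧ dx_j = -dx_j ∧ dx_i and dx_i ∧ dx_i = 0. For each pair (i, j) with i < j, the coefficient of dx_i ∧ dx_j in alpha ∧ beta is (alpha_i * beta_j - alpha_j * beta_i). Collecting: alpha ∧ beta = (3*x) dx ∧ dy.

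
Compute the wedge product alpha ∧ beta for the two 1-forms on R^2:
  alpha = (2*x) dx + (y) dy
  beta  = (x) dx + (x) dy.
alpha ∧ beta = (x*(2*x - y)) dx ∧ dy

Distribute the wedge, using dx_i ∧ dx_j = -dx_j ∧ dx_i and dx_i ∧ dx_i = 0. For each pair (i, j) with i < j, the coefficient of dx_i ∧ dx_j in alpha ∧ beta is (alpha_i * beta_j - alpha_j * beta_i). Collecting: alpha ∧ beta = (x*(2*x - y)) dx ∧ dy.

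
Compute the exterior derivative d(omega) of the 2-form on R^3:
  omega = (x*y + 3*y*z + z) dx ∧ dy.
d(omega) = (3*y + 1) dx ∧ dy ∧ dz

For a 2-form omega = sum_{i<j} g_{ij} dx_i ∧ dx_j, the exterior derivative is
  d(omega) = sum_{i<j} d(g_{ij}) ∧ dx_i ∧ dx_j = sum_{i<j, k} (∂g_{ij}/∂x_k) dx_k ∧ dx_i ∧ dx_j.
Expand each term, using dx_k ∧ dx_i ∧ dx_j = sgn(permutation) dx_{(a)} ∧ dx_{(b)} ∧ dx_{(c)} with (a < b < c) sorted:
  d(x*y + 3*y*z + z) includes (∂/∂z)(x*y + 3*y*z + z) dz = (3*y + 1) dz, which multiplied by dx ∧ dy gives (3*y + 1) dx ∧ dy ∧ dz
Collecting like 3-forms: d(omega) = (3*y + 1) dx ∧ dy ∧ dz.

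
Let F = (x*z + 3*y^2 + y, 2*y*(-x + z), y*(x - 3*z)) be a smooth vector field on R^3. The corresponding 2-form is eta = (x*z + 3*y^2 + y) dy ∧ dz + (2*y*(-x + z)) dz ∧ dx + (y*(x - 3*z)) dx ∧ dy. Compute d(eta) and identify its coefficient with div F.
d(eta) = (-2*x - 3*y + 3*z) dx ∧ dy ∧ dz; div F = -2*x - 3*y + 3*z

For a 2-form in R^3 of the form above, applying d gives a 3-form with coefficient ∂P/∂x + ∂Q/∂y + ∂R/∂z:
  ∂P/∂x = z
  ∂Q/∂y = -2*x + 2*z
  ∂R/∂z = -3*y
Sum = -2*x - 3*y + 3*z, which is exactly div F.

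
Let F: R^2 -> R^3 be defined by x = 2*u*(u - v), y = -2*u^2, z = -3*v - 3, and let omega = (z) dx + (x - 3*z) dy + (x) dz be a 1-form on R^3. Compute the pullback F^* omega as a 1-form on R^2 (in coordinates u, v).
F^* omega = (-8*u^3 + 8*u^2*v - 48*u*v - 48*u + 6*v^2 + 6*v) du + (6*u*(-u + 2*v + 1)) dv

Using F^*(f dg) = (f ∘ F) d(g ∘ F), substitute each coordinate x_i by F_i(u, v) in f_i, and replace dx_i by d F_i = (∂F_i/∂u) du + (∂F_i/∂v) dv.
  For the x component: f_1(F) = -3*v - 3; d F_1 = (4*u - 2*v) du + (-2*u) dv
  For the y component: f_2(F) = 2*u^2 - 2*u*v + 9*v + 9; d F_2 = (-4*u) du + (0) dv
  For the z component: f_3(F) = 2*u*(u - v); d F_3 = (0) du + (-3) dv
Combining and collecting du, dv coefficients:
  coeff of du: -8*u^3 + 8*u^2*v - 48*u*v - 48*u + 6*v^2 + 6*v
  coeff of dv: 6*u*(-u + 2*v + 1)
F^* omega = (-8*u^3 + 8*u^2*v - 48*u*v - 48*u + 6*v^2 + 6*v) du + (6*u*(-u + 2*v + 1)) dv.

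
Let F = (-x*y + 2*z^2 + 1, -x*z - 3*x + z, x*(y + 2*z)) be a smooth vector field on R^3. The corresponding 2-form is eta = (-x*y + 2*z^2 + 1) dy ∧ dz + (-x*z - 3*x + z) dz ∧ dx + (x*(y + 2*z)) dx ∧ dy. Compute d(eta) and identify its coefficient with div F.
d(eta) = (2*x - y) dx ∧ dy ∧ dz; div F = 2*x - y

For a 2-form in R^3 of the form above, applying d gives a 3-form with coefficient ∂P/∂x + ∂Q/∂y + ∂R/∂z:
  ∂P/∂x = -y
  ∂Q/∂y = 0
  ∂R/∂z = 2*x
Sum = 2*x - y, which is exactly div F.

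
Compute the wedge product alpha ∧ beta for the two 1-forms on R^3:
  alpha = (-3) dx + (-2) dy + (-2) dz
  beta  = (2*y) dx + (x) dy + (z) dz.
alpha ∧ beta = (-3*x + 4*y) dx ∧ dy + (4*y - 3*z) dx ∧ dz + (2*x - 2*z) dy ∧ dz

Distribute the wedge, using dx_i ∧ dx_j = -dx_j ∧ dx_i and dx_i ∧ dx_i = 0. For each pair (i, j) with i < j, the coefficient of dx_i ∧ dx_j in alpha ∧ beta is (alpha_i * beta_j - alpha_j * beta_i). Collecting: alpha ∧ beta = (-3*x + 4*y) dx ∧ dy + (4*y - 3*z) dx ∧ dz + (2*x - 2*z) dy ∧ dz.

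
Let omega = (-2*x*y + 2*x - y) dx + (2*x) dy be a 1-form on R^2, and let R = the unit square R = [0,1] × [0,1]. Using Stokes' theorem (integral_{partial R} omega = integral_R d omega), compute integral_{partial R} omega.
integral_(partial R) omega = 4

Stokes: integral_partial_R omega = integral_R d omega with d omega = (∂Q/∂x - ∂P/∂y) dx ∧ dy.
  ∂Q/∂x = 2
  ∂P/∂y = -2*x - 1
  integrand = ∂Q/∂x - ∂P/∂y = 2*x + 3.
Integrating over R: integral_0^1 integral_0^1 (2*x + 3) dx dy = 4.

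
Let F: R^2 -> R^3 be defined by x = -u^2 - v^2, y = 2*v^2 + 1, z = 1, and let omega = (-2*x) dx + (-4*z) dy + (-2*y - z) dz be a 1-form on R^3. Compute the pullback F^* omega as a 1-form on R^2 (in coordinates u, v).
F^* omega = (4*u*(-u^2 - v^2)) du + (4*v*(-u^2 - v^2 - 4)) dv

Using F^*(f dg) = (f ∘ F) d(g ∘ F), substitute each coordinate x_i by F_i(u, v) in f_i, and replace dx_i by d F_i = (∂F_i/∂u) du + (∂F_i/∂v) dv.
  For the x component: f_1(F) = 2*u^2 + 2*v^2; d F_1 = (-2*u) du + (-2*v) dv
  For the y component: f_2(F) = -4; d F_2 = (0) du + (4*v) dv
  For the z component: f_3(F) = -4*v^2 - 3; d F_3 = (0) du + (0) dv
Combining and collecting du, dv coefficients:
  coeff of du: 4*u*(-u^2 - v^2)
  coeff of dv: 4*v*(-u^2 - v^2 - 4)
F^* omega = (4*u*(-u^2 - v^2)) du + (4*v*(-u^2 - v^2 - 4)) dv.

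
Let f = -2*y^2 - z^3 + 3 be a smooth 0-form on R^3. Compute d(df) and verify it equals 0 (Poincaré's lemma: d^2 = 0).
d(df) = 0

Step 1: df = sum_i (∂f/∂x_i) dx_i = (0) dx + (-4*y) dy + (-3*z^2) dz.
Step 2: Apply d again. Using the 1-form formula, the coefficient of dx ∧ dy in d(df) is ∂^2 f/∂x ∂y - ∂^2 f/∂y ∂x = (0) - (0) = 0 (equality of mixed partials for smooth f).
Similarly for dx ∧ dz and dy ∧ dz — all coefficients vanish. So d(df) = 0.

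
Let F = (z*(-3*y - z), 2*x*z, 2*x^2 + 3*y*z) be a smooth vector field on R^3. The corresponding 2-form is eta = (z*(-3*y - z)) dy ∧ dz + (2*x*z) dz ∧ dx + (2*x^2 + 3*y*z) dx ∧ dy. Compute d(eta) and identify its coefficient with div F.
d(eta) = (3*y) dx ∧ dy ∧ dz; div F = 3*y

For a 2-form in R^3 of the form above, applying d gives a 3-form with coefficient ∂P/∂x + ∂Q/∂y + ∂R/∂z:
  ∂P/∂x = 0
  ∂Q/∂y = 0
  ∂R/∂z = 3*y
Sum = 3*y, which is exactly div F.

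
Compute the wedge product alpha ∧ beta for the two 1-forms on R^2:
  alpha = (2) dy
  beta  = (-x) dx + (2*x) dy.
alpha ∧ beta = (2*x) dx ∧ dy

Distribute the wedge, using dx_i ∧ dx_j = -dx_j ∧ dx_i and dx_i ∧ dx_i = 0. For each pair (i, j) with i < j, the coefficient of dx_i ∧ dx_j in alpha ∧ beta is (alpha_i * beta_j - alpha_j * beta_i). Collecting: alpha ∧ beta = (2*x) dx ∧ dy.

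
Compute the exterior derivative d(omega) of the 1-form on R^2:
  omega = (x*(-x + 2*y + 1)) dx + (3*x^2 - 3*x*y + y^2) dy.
d(omega) = (4*x - 3*y) dx ∧ dy

For a 1-form omega = sum_i f_i dx_i, the exterior derivative is
  d(omega) = sum_{i < j} (∂f_j/∂x_i - ∂f_i/∂x_j) dx_i ∧ dx_j.
  coefficient of dx ∧ dy: ∂f_2/∂x - ∂f_1/∂y = ∂(3*x^2 - 3*x*y + y^2)/∂x - ∂(x*(-x + 2*y + 1))/∂y = 4*x - 3*y
Assembling: d(omega) = (4*x - 3*y) dx ∧ dy.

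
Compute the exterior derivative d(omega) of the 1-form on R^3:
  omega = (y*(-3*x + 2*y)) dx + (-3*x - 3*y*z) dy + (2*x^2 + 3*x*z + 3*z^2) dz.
d(omega) = (3*x - 4*y - 3) dx ∧ dy + (4*x + 3*z) dx ∧ dz + (3*y) dy ∧ dz

For a 1-form omega = sum_i f_i dx_i, the exterior derivative is
  d(omega) = sum_{i < j} (∂f_j/∂x_i - ∂f_i/∂x_j) dx_i ∧ dx_j.
  coefficient of dx ∧ dy: ∂f_2/∂x - ∂f_1/∂y = ∂(-3*x - 3*y*z)/∂x - ∂(y*(-3*x + 2*y))/∂y = 3*x - 4*y - 3
  coefficient of dx ∧ dz: ∂f_3/∂x - ∂f_1/∂z = ∂(2*x^2 + 3*x*z + 3*z^2)/∂x - ∂(y*(-3*x + 2*y))/∂z = 4*x + 3*z
  coefficient of dy ∧ dz: ∂f_3/∂y - ∂f_2/∂z = ∂(2*x^2 + 3*x*z + 3*z^2)/∂y - ∂(-3*x - 3*y*z)/∂z = 3*y
Assembling: d(omega) = (3*x - 4*y - 3) dx ∧ dy + (4*x + 3*z) dx ∧ dz + (3*y) dy ∧ dz.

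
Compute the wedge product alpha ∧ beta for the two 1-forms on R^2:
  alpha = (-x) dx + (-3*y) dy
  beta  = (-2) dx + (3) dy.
alpha ∧ beta = (-3*x - 6*y) dx ∧ dy

Distribute the wedge, using dx_i ∧ dx_j = -dx_j ∧ dx_i and dx_i ∧ dx_i = 0. For each pair (i, j) with i < j, the coefficient of dx_i ∧ dx_j in alpha ∧ beta is (alpha_i * beta_j - alpha_j * beta_i). Collecting: alpha ∧ beta = (-3*x - 6*y) dx ∧ dy.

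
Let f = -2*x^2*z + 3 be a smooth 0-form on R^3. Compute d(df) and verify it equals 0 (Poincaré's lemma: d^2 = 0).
d(df) = 0

Step 1: df = sum_i (∂f/∂x_i) dx_i = (-4*x*z) dx + (0) dy + (-2*x^2) dz.
Step 2: Apply d again. Using the 1-form formula, the coefficient of dx ∧ dy in d(df) is ∂^2 f/∂x ∂y - ∂^2 f/∂y ∂x = (0) - (0) = 0 (equality of mixed partials for smooth f).
Similarly for dx ∧ dz and dy ∧ dz — all coefficients vanish. So d(df) = 0.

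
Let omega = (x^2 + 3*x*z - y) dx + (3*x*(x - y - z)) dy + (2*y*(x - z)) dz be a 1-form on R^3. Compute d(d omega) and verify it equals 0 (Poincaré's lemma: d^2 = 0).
d(d omega) = 0

Step 1: d omega = sum_{i<j} (∂f_j/∂x_i - ∂f_i/∂x_j) dx_i ∧ dx_j:
  coeff of dx ∧ dy: 6*x - 3*y - 3*z + 1
  coeff of dx ∧ dz: -3*x + 2*y
  coeff of dy ∧ dz: 5*x - 2*z
Step 2: Apply d again to each 2-form coefficient. The only possible 3-form in R^3 is dx ∧ dy ∧ dz, with coefficient
  ∂(coeff of dy∧dz)/∂x - ∂(coeff of dx∧dz)/∂y + ∂(coeff of dx∧dy)/∂z
  = ∂/∂x (5*x - 2*z) - ∂/∂y (-3*x + 2*y) + ∂/∂z (6*x - 3*y - 3*z + 1).
Each of these terms simplifies to sums of mixed partials that cancel in pairs. The result is 0 (by equality of mixed partials for smooth functions — Schwarz / Clairaut).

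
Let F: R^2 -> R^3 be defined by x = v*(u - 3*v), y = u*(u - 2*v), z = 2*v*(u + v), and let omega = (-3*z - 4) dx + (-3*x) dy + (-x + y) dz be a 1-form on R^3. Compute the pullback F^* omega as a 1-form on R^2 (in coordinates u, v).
F^* omega = (2*v*(-2*u^2 + 6*u*v - 9*v^2 - 2)) du + (2*u^3 - 2*u^2*v + 6*u*v^2 - 4*u + 48*v^3 + 24*v) dv

Using F^*(f dg) = (f ∘ F) d(g ∘ F), substitute each coordinate x_i by F_i(u, v) in f_i, and replace dx_i by d F_i = (∂F_i/∂u) du + (∂F_i/∂v) dv.
  For the x component: f_1(F) = -6*u*v - 6*v^2 - 4; d F_1 = (v) du + (u - 6*v) dv
  For the y component: f_2(F) = 3*v*(-u + 3*v); d F_2 = (2*u - 2*v) du + (-2*u) dv
  For the z component: f_3(F) = u^2 - 3*u*v + 3*v^2; d F_3 = (2*v) du + (2*u + 4*v) dv
Combining and collecting du, dv coefficients:
  coeff of du: 2*v*(-2*u^2 + 6*u*v - 9*v^2 - 2)
  coeff of dv: 2*u^3 - 2*u^2*v + 6*u*v^2 - 4*u + 48*v^3 + 24*v
F^* omega = (2*v*(-2*u^2 + 6*u*v - 9*v^2 - 2)) du + (2*u^3 - 2*u^2*v + 6*u*v^2 - 4*u + 48*v^3 + 24*v) dv.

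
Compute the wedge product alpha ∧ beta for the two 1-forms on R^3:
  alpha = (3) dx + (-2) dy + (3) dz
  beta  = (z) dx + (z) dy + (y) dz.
alpha ∧ beta = (5*z) dx ∧ dy + (3*y - 3*z) dx ∧ dz + (-2*y - 3*z) dy ∧ dz

Distribute the wedge, using dx_i ∧ dx_j = -dx_j ∧ dx_i and dx_i ∧ dx_i = 0. For each pair (i, j) with i < j, the coefficient of dx_i ∧ dx_j in alpha ∧ beta is (alpha_i * beta_j - alpha_j * beta_i). Collecting: alpha ∧ beta = (5*z) dx ∧ dy + (3*y - 3*z) dx ∧ dz + (-2*y - 3*z) dy ∧ dz.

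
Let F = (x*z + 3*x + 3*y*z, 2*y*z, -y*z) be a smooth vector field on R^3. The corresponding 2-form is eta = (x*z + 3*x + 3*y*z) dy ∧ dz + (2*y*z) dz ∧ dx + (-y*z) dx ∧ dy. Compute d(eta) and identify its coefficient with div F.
d(eta) = (-y + 3*z + 3) dx ∧ dy ∧ dz; div F = -y + 3*z + 3

For a 2-form in R^3 of the form above, applying d gives a 3-form with coefficient ∂P/∂x + ∂Q/∂y + ∂R/∂z:
  ∂P/∂x = z + 3
  ∂Q/∂y = 2*z
  ∂R/∂z = -y
Sum = -y + 3*z + 3, which is exactly div F.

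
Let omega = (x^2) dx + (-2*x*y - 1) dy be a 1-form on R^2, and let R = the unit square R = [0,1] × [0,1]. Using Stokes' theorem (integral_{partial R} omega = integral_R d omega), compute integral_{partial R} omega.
integral_(partial R) omega = -1

Stokes: integral_partial_R omega = integral_R d omega with d omega = (∂Q/∂x - ∂P/∂y) dx ∧ dy.
  ∂Q/∂x = -2*y
  ∂P/∂y = 0
  integrand = ∂Q/∂x - ∂P/∂y = -2*y.
Integrating over R: integral_0^1 integral_0^1 (-2*y) dx dy = -1.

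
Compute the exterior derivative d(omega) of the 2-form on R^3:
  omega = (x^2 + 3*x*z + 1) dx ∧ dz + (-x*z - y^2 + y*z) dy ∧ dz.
d(omega) = (-z) dx ∧ dy ∧ dz

For a 2-form omega = sum_{i<j} g_{ij} dx_i ∧ dx_j, the exterior derivative is
  d(omega) = sum_{i<j} d(g_{ij}) ∧ dx_i ∧ dx_j = sum_{i<j, k} (∂g_{ij}/∂x_k) dx_k ∧ dx_i ∧ dx_j.
Expand each term, using dx_k ∧ dx_i ∧ dx_j = sgn(permutation) dx_{(a)} ∧ dx_{(b)} ∧ dx_{(c)} with (a < b < c) sorted:
  d(-x*z - y^2 + y*z) includes (∂/∂x)(-x*z - y^2 + y*z) dx = (-z) dx, which multiplied by dy ∧ dz gives (-z) dx ∧ dy ∧ dz
Collecting like 3-forms: d(omega) = (-z) dx ∧ dy ∧ dz.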